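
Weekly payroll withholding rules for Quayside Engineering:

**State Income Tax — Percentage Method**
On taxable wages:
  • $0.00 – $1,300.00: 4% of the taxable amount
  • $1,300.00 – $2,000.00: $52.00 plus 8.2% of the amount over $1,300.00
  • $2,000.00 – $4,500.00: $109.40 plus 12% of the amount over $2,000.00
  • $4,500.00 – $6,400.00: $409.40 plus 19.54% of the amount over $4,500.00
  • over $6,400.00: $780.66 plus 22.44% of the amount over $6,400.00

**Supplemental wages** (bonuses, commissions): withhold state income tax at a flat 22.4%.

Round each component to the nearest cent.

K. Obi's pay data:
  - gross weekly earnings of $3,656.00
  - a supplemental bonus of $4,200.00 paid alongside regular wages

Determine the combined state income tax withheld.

State Income Tax: taxable = $3,656.00
  $109.40 + 12% × ($3,656.00 − $2,000.00) = $109.40 + 12% × $1,656.00 = $308.12
Supplemental (22.4% flat on bonus): 22.4% × $4,200.00 = $940.80
Total state income tax: $308.12 + $940.80 = $1,248.92

$1,248.92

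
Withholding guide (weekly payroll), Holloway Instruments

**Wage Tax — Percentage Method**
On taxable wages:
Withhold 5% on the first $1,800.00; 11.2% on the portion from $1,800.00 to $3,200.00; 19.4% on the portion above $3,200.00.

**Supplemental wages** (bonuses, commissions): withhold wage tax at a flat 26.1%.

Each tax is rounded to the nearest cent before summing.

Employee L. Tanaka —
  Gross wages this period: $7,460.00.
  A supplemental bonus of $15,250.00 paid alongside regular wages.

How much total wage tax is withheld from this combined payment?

Wage Tax: taxable = $7,460.00
  $246.80 + 19.4% × ($7,460.00 − $3,200.00) = $246.80 + 19.4% × $4,260.00 = $1,073.24
Supplemental (26.1% flat on bonus): 26.1% × $15,250.00 = $3,980.25
Total wage tax: $1,073.24 + $3,980.25 = $5,053.49

$5,053.49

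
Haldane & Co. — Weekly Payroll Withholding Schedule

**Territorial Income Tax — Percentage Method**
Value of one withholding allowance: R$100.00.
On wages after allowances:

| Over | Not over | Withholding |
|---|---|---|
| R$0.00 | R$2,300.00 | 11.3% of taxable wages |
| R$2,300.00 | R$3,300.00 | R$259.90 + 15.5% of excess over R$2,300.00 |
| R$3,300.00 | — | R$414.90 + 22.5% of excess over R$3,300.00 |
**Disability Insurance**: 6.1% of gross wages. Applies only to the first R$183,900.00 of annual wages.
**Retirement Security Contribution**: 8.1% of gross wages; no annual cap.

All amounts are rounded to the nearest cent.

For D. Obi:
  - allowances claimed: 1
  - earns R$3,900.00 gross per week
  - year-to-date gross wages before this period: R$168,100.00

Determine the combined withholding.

Territorial Income Tax: taxable = R$3,900.00 − 1×R$100.00 = R$3,800.00
  R$414.90 + 22.5% × (R$3,800.00 − R$3,300.00) = R$414.90 + 22.5% × R$500.00 = R$527.40
Disability Insurance: 6.1% × R$3,900.00 = R$237.90
Retirement Security Contribution: 8.1% × R$3,900.00 = R$315.90
Total: R$527.40 + R$237.90 + R$315.90 = R$1,081.20

R$1,081.20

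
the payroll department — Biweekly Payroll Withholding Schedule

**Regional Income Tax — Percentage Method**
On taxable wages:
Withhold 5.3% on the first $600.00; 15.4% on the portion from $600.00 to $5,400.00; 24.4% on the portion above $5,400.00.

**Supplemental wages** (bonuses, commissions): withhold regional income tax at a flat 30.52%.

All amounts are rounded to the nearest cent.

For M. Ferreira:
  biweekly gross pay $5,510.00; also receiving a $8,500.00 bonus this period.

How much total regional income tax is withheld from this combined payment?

Regional Income Tax: taxable = $5,510.00
  $771.00 + 24.4% × ($5,510.00 − $5,400.00) = $771.00 + 24.4% × $110.00 = $797.84
Supplemental (30.52% flat on bonus): 30.52% × $8,500.00 = $2,594.20
Total regional income tax: $797.84 + $2,594.20 = $3,392.04

$3,392.04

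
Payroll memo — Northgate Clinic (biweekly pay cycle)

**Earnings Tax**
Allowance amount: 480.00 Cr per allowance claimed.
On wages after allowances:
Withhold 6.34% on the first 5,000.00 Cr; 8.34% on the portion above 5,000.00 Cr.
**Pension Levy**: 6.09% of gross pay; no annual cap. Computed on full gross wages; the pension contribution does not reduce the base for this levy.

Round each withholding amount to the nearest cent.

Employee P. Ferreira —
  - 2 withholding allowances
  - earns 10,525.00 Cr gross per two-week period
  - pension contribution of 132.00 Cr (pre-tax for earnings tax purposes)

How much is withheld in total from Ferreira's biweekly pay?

Earnings Tax: taxable = 10,525.00 Cr − 132.00 Cr − 2×480.00 Cr = 9,433.00 Cr
  317.00 Cr + 8.34% × (9,433.00 Cr − 5,000.00 Cr) = 317.00 Cr + 8.34% × 4,433.00 Cr = 686.71 Cr
Pension Levy: 6.09% × 10,525.00 Cr = 640.97 Cr
Total: 686.71 Cr + 640.97 Cr = 1,327.68 Cr

1,327.68 Cr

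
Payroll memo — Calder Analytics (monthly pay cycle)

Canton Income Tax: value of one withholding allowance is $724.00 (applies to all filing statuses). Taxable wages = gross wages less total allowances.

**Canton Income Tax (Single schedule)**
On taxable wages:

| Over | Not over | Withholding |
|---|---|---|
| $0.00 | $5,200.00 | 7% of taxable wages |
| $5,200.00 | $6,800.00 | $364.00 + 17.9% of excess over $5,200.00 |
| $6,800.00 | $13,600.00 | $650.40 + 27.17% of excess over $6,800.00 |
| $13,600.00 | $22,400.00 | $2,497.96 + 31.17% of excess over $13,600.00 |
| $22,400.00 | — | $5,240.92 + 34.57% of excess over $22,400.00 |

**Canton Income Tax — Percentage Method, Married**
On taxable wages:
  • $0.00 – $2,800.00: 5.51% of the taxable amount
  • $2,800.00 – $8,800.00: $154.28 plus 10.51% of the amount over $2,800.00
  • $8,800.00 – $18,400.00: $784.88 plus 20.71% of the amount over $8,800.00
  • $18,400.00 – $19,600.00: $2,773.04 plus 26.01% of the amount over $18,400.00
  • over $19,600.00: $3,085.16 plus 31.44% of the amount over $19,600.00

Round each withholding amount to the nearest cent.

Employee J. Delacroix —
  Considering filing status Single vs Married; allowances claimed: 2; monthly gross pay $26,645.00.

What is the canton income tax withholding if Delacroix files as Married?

$4,844.86

Canton Income Tax (Married): taxable = $26,645.00 − 2×$724.00 = $25,197.00
  $3,085.16 + 31.44% × ($25,197.00 − $19,600.00) = $3,085.16 + 31.44% × $5,597.00 = $4,844.86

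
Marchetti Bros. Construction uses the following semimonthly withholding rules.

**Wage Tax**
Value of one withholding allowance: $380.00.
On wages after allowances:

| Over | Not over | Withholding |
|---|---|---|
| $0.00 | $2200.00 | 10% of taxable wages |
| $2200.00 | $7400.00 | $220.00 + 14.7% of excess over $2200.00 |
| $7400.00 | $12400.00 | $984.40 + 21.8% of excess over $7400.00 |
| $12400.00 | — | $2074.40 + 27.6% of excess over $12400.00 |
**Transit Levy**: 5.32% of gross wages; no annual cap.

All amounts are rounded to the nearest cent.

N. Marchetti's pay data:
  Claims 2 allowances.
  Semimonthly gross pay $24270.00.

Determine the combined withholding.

Wage Tax: taxable = $24270.00 − 2×$380.00 = $23510.00
  $2074.40 + 27.6% × ($23510.00 − $12400.00) = $2074.40 + 27.6% × $11110.00 = $5140.76
Transit Levy: 5.32% × $24270.00 = $1291.16
Total: $5140.76 + $1291.16 = $6431.92

$6431.92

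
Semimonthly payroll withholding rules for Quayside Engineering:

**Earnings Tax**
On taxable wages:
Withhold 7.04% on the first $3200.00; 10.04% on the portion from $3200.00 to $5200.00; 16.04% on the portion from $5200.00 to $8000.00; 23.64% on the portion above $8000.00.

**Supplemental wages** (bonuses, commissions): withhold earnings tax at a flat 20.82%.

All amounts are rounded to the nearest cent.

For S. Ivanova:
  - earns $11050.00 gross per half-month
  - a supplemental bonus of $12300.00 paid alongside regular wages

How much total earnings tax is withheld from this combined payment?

Earnings Tax: taxable = $11050.00
  $875.20 + 23.64% × ($11050.00 − $8000.00) = $875.20 + 23.64% × $3050.00 = $1596.22
Supplemental (20.82% flat on bonus): 20.82% × $12300.00 = $2560.86
Total earnings tax: $1596.22 + $2560.86 = $4157.08

$4157.08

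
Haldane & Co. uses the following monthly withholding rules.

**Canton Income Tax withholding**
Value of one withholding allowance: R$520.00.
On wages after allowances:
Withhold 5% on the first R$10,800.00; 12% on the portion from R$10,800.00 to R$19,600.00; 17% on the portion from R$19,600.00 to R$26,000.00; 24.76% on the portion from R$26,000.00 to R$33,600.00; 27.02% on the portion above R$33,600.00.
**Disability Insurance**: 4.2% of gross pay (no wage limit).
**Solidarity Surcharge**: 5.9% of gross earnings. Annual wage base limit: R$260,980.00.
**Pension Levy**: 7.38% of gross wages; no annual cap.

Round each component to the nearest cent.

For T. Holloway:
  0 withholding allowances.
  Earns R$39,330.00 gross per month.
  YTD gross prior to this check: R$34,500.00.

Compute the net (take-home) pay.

R$26,341.11

Canton Income Tax: taxable = R$39,330.00
  R$4,565.76 + 27.02% × (R$39,330.00 − R$33,600.00) = R$4,565.76 + 27.02% × R$5,730.00 = R$6,114.01
Disability Insurance: 4.2% × R$39,330.00 = R$1,651.86
Solidarity Surcharge: 5.9% × R$39,330.00 = R$2,320.47
Pension Levy: 7.38% × R$39,330.00 = R$2,902.55
Total withheld: R$6,114.01 + R$1,651.86 + R$2,320.47 + R$2,902.55 = R$12,988.89
Net pay: R$39,330.00 − R$12,988.89 = R$26,341.11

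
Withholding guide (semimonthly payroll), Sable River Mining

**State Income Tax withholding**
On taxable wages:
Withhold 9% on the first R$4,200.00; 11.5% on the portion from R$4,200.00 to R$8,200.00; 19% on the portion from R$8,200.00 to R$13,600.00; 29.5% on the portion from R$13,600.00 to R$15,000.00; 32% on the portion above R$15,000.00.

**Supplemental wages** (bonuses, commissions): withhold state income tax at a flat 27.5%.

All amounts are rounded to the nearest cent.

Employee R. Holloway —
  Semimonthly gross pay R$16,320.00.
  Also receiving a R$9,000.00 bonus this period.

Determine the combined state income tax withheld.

State Income Tax: taxable = R$16,320.00
  R$2,277.00 + 32% × (R$16,320.00 − R$15,000.00) = R$2,277.00 + 32% × R$1,320.00 = R$2,699.40
Supplemental (27.5% flat on bonus): 27.5% × R$9,000.00 = R$2,475.00
Total state income tax: R$2,699.40 + R$2,475.00 = R$5,174.40

R$5,174.40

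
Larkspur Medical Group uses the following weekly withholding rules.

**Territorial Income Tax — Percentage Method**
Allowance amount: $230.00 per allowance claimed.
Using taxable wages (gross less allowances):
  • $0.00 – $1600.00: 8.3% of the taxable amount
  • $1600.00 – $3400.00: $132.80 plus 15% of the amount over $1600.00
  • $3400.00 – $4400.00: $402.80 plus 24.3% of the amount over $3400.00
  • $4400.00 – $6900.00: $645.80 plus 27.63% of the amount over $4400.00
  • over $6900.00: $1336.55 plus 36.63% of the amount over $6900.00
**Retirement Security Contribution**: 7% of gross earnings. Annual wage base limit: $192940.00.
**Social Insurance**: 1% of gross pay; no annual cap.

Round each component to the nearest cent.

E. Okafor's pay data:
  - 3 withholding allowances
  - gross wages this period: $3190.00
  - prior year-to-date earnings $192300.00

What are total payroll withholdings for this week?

$344.50

Territorial Income Tax: taxable = $3190.00 − 3×$230.00 = $2500.00
  $132.80 + 15% × ($2500.00 − $1600.00) = $132.80 + 15% × $900.00 = $267.80
Retirement Security Contribution: cap $192940.00 − YTD $192300.00 = $640.00 subject; 7% × $640.00 = $44.80
Social Insurance: 1% × $3190.00 = $31.90
Total: $267.80 + $44.80 + $31.90 = $344.50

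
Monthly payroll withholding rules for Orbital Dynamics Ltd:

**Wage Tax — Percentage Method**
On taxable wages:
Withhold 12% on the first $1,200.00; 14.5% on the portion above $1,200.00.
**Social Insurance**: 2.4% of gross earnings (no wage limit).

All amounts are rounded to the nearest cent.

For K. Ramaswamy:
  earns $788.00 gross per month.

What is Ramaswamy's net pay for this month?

$674.53

Wage Tax: taxable = $788.00
  12% × $788.00 = $94.56
Social Insurance: 2.4% × $788.00 = $18.91
Total withheld: $94.56 + $18.91 = $113.47
Net pay: $788.00 − $113.47 = $674.53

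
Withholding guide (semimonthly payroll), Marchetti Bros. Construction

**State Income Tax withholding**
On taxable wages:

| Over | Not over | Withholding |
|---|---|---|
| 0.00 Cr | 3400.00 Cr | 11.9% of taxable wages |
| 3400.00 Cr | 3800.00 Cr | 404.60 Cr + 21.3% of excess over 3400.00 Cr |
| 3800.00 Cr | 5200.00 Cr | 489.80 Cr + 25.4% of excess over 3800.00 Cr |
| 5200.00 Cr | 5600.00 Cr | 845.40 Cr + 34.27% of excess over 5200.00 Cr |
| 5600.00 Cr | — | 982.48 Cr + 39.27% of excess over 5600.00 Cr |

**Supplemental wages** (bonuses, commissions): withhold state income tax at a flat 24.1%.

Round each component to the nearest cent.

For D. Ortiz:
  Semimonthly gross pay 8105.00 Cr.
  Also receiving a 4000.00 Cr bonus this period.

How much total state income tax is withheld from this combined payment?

State Income Tax: taxable = 8105.00 Cr
  982.48 Cr + 39.27% × (8105.00 Cr − 5600.00 Cr) = 982.48 Cr + 39.27% × 2505.00 Cr = 1966.19 Cr
Supplemental (24.1% flat on bonus): 24.1% × 4000.00 Cr = 964.00 Cr
Total state income tax: 1966.19 Cr + 964.00 Cr = 2930.19 Cr

2930.19 Cr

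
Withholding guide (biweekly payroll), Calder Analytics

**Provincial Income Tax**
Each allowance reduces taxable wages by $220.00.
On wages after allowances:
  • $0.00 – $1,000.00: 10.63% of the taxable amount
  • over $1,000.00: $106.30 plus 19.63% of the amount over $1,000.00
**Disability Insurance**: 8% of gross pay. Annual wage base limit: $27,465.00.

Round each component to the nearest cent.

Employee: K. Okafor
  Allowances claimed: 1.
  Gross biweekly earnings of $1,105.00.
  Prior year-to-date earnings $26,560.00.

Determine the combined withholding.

$166.48

Provincial Income Tax: taxable = $1,105.00 − 1×$220.00 = $885.00
  10.63% × $885.00 = $94.08
Disability Insurance: cap $27,465.00 − YTD $26,560.00 = $905.00 subject; 8% × $905.00 = $72.40
Total: $94.08 + $72.40 = $166.48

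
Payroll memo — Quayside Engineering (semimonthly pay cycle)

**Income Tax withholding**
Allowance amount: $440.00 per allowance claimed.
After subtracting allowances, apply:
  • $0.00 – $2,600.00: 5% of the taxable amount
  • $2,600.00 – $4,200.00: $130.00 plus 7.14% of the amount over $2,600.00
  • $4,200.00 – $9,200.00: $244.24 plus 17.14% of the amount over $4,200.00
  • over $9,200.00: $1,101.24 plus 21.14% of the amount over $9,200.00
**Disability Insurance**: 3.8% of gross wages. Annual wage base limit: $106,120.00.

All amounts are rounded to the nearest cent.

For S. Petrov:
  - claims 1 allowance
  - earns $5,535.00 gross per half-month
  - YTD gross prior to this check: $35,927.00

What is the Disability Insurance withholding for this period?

$210.33

Disability Insurance: 3.8% × $5,535.00 = $210.33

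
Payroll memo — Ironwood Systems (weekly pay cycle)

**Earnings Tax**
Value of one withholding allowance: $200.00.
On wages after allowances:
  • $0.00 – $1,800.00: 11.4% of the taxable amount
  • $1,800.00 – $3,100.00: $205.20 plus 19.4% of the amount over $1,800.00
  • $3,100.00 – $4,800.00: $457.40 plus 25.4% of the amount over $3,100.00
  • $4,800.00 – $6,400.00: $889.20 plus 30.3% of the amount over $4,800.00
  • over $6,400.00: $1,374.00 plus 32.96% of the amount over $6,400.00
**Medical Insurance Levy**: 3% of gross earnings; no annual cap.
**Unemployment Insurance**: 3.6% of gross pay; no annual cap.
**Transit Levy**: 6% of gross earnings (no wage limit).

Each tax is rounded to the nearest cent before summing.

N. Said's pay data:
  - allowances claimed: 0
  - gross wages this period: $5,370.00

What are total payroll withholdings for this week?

$1,738.53

Earnings Tax: taxable = $5,370.00
  $889.20 + 30.3% × ($5,370.00 − $4,800.00) = $889.20 + 30.3% × $570.00 = $1,061.91
Medical Insurance Levy: 3% × $5,370.00 = $161.10
Unemployment Insurance: 3.6% × $5,370.00 = $193.32
Transit Levy: 6% × $5,370.00 = $322.20
Total: $1,061.91 + $161.10 + $193.32 + $322.20 = $1,738.53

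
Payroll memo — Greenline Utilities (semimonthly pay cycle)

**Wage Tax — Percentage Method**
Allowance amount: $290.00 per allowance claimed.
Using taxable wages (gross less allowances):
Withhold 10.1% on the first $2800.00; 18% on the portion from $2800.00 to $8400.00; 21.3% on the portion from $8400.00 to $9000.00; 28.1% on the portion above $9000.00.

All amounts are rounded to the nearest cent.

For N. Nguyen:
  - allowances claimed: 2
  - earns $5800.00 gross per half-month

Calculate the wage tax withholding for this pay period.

Wage Tax: taxable = $5800.00 − 2×$290.00 = $5220.00
  $282.80 + 18% × ($5220.00 − $2800.00) = $282.80 + 18% × $2420.00 = $718.40

$718.40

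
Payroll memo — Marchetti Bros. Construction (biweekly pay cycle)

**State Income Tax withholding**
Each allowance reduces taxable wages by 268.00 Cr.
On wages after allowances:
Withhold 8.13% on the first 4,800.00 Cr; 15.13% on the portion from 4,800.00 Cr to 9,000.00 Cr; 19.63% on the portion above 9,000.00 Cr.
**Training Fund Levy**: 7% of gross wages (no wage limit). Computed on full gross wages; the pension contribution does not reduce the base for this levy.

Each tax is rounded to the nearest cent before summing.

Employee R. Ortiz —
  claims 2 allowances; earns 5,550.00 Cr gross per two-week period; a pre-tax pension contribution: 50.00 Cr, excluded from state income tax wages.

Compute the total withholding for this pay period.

State Income Tax: taxable = 5,550.00 Cr − 50.00 Cr − 2×268.00 Cr = 4,964.00 Cr
  390.24 Cr + 15.13% × (4,964.00 Cr − 4,800.00 Cr) = 390.24 Cr + 15.13% × 164.00 Cr = 415.05 Cr
Training Fund Levy: 7% × 5,550.00 Cr = 388.50 Cr
Total: 415.05 Cr + 388.50 Cr = 803.55 Cr

803.55 Cr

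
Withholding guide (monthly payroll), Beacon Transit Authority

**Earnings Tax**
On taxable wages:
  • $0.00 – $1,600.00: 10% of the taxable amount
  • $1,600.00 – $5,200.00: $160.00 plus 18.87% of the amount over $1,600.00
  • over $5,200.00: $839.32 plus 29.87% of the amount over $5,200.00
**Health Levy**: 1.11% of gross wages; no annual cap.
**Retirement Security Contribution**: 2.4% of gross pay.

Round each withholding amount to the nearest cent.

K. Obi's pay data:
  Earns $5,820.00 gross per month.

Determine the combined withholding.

Earnings Tax: taxable = $5,820.00
  $839.32 + 29.87% × ($5,820.00 − $5,200.00) = $839.32 + 29.87% × $620.00 = $1,024.51
Health Levy: 1.11% × $5,820.00 = $64.60
Retirement Security Contribution: 2.4% × $5,820.00 = $139.68
Total: $1,024.51 + $64.60 + $139.68 = $1,228.79

$1,228.79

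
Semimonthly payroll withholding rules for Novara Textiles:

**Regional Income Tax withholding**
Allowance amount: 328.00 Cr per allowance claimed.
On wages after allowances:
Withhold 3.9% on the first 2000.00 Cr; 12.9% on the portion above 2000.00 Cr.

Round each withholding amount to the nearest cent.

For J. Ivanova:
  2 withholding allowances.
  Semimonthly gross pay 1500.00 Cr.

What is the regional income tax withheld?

Regional Income Tax: taxable = 1500.00 Cr − 2×328.00 Cr = 844.00 Cr
  3.9% × 844.00 Cr = 32.92 Cr

32.92 Cr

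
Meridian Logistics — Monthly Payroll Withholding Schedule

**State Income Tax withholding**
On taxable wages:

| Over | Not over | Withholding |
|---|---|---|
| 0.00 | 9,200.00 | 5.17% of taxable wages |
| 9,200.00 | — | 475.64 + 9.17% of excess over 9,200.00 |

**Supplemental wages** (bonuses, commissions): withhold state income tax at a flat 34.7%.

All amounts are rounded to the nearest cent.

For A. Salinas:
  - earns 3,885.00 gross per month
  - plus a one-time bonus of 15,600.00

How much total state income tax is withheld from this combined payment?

State Income Tax: taxable = 3,885.00
  5.17% × 3,885.00 = 200.85
Supplemental (34.7% flat on bonus): 34.7% × 15,600.00 = 5,413.20
Total state income tax: 200.85 + 5,413.20 = 5,614.05

5,614.05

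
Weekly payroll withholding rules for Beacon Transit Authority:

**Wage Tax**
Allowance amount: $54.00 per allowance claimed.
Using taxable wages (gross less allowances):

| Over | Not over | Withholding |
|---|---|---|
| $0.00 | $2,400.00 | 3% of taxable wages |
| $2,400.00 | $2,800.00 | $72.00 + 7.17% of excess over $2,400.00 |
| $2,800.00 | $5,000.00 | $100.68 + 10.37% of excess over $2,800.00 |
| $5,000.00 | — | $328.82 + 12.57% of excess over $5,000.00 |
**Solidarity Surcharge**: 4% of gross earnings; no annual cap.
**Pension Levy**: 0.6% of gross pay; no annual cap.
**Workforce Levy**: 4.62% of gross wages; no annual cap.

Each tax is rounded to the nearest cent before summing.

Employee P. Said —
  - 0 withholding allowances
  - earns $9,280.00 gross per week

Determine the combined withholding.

Wage Tax: taxable = $9,280.00
  $328.82 + 12.57% × ($9,280.00 − $5,000.00) = $328.82 + 12.57% × $4,280.00 = $866.82
Solidarity Surcharge: 4% × $9,280.00 = $371.20
Pension Levy: 0.6% × $9,280.00 = $55.68
Workforce Levy: 4.62% × $9,280.00 = $428.74
Total: $866.82 + $371.20 + $55.68 + $428.74 = $1,722.44

$1,722.44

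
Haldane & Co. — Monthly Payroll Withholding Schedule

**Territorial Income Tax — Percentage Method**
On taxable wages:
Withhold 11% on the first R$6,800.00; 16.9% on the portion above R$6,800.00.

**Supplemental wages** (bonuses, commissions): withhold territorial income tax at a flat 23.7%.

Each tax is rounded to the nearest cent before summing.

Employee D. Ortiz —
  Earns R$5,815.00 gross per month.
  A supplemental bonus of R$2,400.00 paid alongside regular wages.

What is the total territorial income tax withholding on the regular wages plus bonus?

R$1,208.45

Territorial Income Tax: taxable = R$5,815.00
  11% × R$5,815.00 = R$639.65
Supplemental (23.7% flat on bonus): 23.7% × R$2,400.00 = R$568.80
Total territorial income tax: R$639.65 + R$568.80 = R$1,208.45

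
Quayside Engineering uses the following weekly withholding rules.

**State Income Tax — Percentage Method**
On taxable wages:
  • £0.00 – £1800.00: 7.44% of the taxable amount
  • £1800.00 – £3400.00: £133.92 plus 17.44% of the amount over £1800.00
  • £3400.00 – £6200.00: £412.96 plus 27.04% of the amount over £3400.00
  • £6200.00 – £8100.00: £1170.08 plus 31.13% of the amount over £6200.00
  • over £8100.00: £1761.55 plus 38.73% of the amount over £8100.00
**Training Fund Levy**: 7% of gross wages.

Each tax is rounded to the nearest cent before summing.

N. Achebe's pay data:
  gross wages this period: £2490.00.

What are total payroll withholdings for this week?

State Income Tax: taxable = £2490.00
  £133.92 + 17.44% × (£2490.00 − £1800.00) = £133.92 + 17.44% × £690.00 = £254.26
Training Fund Levy: 7% × £2490.00 = £174.30
Total: £254.26 + £174.30 = £428.56

£428.56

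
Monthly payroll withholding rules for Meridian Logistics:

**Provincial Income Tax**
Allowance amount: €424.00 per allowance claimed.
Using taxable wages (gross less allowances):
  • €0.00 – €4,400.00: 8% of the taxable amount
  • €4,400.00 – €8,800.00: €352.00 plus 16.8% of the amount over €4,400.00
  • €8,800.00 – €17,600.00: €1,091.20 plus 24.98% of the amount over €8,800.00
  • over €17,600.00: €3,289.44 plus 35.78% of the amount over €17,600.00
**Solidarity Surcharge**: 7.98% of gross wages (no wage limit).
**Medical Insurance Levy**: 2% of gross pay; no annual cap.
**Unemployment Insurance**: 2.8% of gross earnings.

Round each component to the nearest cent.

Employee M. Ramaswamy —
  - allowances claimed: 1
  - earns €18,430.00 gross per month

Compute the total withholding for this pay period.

Provincial Income Tax: taxable = €18,430.00 − 1×€424.00 = €18,006.00
  €3,289.44 + 35.78% × (€18,006.00 − €17,600.00) = €3,289.44 + 35.78% × €406.00 = €3,434.71
Solidarity Surcharge: 7.98% × €18,430.00 = €1,470.71
Medical Insurance Levy: 2% × €18,430.00 = €368.60
Unemployment Insurance: 2.8% × €18,430.00 = €516.04
Total: €3,434.71 + €1,470.71 + €368.60 + €516.04 = €5,790.06

€5,790.06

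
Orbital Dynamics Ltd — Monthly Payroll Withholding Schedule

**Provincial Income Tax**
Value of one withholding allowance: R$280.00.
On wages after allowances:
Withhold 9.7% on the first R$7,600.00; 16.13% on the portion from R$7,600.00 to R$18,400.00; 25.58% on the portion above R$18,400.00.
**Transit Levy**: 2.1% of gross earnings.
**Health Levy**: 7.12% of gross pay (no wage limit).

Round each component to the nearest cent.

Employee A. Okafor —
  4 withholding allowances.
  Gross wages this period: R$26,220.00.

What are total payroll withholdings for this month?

Provincial Income Tax: taxable = R$26,220.00 − 4×R$280.00 = R$25,100.00
  R$2,479.24 + 25.58% × (R$25,100.00 − R$18,400.00) = R$2,479.24 + 25.58% × R$6,700.00 = R$4,193.10
Transit Levy: 2.1% × R$26,220.00 = R$550.62
Health Levy: 7.12% × R$26,220.00 = R$1,866.86
Total: R$4,193.10 + R$550.62 + R$1,866.86 = R$6,610.58

R$6,610.58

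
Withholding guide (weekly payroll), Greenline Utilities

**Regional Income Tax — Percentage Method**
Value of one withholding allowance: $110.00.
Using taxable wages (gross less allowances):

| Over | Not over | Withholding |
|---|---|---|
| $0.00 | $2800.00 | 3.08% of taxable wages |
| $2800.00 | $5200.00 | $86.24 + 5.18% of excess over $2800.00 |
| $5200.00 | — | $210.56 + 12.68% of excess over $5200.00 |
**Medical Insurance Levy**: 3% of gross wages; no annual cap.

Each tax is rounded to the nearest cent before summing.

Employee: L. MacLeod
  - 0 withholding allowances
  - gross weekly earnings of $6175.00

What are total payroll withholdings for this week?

Regional Income Tax: taxable = $6175.00
  $210.56 + 12.68% × ($6175.00 − $5200.00) = $210.56 + 12.68% × $975.00 = $334.19
Medical Insurance Levy: 3% × $6175.00 = $185.25
Total: $334.19 + $185.25 = $519.44

$519.44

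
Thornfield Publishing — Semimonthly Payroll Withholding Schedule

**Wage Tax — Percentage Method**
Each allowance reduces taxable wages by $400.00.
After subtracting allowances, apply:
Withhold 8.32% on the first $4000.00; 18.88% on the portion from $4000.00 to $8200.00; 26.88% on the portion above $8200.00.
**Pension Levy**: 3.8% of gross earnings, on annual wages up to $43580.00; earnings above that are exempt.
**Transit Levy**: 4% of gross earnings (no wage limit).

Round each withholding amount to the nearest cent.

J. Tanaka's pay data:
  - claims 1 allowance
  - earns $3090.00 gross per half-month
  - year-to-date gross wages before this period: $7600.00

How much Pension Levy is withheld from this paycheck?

Pension Levy: 3.8% × $3090.00 = $117.42

$117.42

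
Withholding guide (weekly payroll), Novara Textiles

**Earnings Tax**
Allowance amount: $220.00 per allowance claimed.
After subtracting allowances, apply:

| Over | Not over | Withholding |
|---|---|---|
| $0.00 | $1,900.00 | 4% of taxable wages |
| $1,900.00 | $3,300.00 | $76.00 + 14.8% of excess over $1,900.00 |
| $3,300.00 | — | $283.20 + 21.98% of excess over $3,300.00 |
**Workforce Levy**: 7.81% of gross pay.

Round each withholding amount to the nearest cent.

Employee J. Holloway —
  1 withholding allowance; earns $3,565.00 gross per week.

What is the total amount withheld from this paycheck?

$571.52

Earnings Tax: taxable = $3,565.00 − 1×$220.00 = $3,345.00
  $283.20 + 21.98% × ($3,345.00 − $3,300.00) = $283.20 + 21.98% × $45.00 = $293.09
Workforce Levy: 7.81% × $3,565.00 = $278.43
Total: $293.09 + $278.43 = $571.52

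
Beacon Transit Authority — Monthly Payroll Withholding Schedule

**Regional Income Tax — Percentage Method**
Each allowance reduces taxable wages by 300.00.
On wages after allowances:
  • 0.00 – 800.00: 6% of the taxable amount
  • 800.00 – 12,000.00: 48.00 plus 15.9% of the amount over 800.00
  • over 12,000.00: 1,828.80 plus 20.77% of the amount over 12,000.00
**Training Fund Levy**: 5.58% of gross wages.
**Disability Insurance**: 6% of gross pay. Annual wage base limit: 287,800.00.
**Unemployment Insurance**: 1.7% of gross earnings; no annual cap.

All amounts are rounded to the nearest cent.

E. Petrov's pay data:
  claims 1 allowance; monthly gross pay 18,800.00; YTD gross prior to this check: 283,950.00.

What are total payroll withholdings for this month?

4,778.49

Regional Income Tax: taxable = 18,800.00 − 1×300.00 = 18,500.00
  1,828.80 + 20.77% × (18,500.00 − 12,000.00) = 1,828.80 + 20.77% × 6,500.00 = 3,178.85
Training Fund Levy: 5.58% × 18,800.00 = 1,049.04
Disability Insurance: cap 287,800.00 − YTD 283,950.00 = 3,850.00 subject; 6% × 3,850.00 = 231.00
Unemployment Insurance: 1.7% × 18,800.00 = 319.60
Total: 3,178.85 + 1,049.04 + 231.00 + 319.60 = 4,778.49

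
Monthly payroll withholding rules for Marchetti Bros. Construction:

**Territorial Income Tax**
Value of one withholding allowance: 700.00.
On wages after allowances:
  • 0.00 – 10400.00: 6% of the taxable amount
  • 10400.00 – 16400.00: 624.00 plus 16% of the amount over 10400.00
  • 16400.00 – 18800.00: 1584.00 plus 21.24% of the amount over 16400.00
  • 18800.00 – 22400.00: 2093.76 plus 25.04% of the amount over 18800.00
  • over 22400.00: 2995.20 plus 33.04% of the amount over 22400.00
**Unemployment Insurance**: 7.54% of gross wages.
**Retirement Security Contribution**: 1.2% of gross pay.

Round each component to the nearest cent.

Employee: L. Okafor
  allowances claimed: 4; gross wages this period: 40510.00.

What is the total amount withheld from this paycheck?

11594.19

Territorial Income Tax: taxable = 40510.00 − 4×700.00 = 37710.00
  2995.20 + 33.04% × (37710.00 − 22400.00) = 2995.20 + 33.04% × 15310.00 = 8053.62
Unemployment Insurance: 7.54% × 40510.00 = 3054.45
Retirement Security Contribution: 1.2% × 40510.00 = 486.12
Total: 8053.62 + 3054.45 + 486.12 = 11594.19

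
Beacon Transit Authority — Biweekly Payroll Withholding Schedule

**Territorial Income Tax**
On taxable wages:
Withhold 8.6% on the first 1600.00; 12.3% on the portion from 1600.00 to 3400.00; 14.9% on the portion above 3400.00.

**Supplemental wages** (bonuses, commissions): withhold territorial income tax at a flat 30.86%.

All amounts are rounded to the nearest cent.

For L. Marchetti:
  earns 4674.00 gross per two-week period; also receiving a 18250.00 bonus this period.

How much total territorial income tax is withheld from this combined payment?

6180.78

Territorial Income Tax: taxable = 4674.00
  359.00 + 14.9% × (4674.00 − 3400.00) = 359.00 + 14.9% × 1274.00 = 548.83
Supplemental (30.86% flat on bonus): 30.86% × 18250.00 = 5631.95
Total territorial income tax: 548.83 + 5631.95 = 6180.78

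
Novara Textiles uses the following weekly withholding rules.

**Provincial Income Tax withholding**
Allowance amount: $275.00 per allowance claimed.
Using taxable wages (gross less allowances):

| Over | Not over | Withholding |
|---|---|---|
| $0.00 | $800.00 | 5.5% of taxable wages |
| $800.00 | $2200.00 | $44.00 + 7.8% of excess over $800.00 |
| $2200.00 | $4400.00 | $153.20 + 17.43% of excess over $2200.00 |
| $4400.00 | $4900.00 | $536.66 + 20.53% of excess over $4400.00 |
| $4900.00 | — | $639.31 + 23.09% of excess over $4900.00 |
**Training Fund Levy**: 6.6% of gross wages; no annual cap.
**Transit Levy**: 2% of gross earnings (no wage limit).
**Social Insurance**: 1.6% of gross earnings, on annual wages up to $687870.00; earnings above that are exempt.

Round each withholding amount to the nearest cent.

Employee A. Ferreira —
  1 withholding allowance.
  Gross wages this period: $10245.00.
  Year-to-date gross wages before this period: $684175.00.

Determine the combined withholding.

$2750.16

Provincial Income Tax: taxable = $10245.00 − 1×$275.00 = $9970.00
  $639.31 + 23.09% × ($9970.00 − $4900.00) = $639.31 + 23.09% × $5070.00 = $1809.97
Training Fund Levy: 6.6% × $10245.00 = $676.17
Transit Levy: 2% × $10245.00 = $204.90
Social Insurance: cap $687870.00 − YTD $684175.00 = $3695.00 subject; 1.6% × $3695.00 = $59.12
Total: $1809.97 + $676.17 + $204.90 + $59.12 = $2750.16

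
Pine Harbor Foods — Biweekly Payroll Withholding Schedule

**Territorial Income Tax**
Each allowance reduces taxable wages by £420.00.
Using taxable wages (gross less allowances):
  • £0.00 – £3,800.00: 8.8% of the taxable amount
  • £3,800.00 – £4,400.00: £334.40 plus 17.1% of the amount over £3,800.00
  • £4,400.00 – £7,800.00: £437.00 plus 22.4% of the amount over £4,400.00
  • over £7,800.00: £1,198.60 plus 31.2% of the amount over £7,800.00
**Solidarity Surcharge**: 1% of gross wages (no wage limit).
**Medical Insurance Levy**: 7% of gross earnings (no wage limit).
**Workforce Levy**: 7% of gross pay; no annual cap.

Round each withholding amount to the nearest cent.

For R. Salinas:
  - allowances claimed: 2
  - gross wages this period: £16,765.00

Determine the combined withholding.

£6,248.35

Territorial Income Tax: taxable = £16,765.00 − 2×£420.00 = £15,925.00
  £1,198.60 + 31.2% × (£15,925.00 − £7,800.00) = £1,198.60 + 31.2% × £8,125.00 = £3,733.60
Solidarity Surcharge: 1% × £16,765.00 = £167.65
Medical Insurance Levy: 7% × £16,765.00 = £1,173.55
Workforce Levy: 7% × £16,765.00 = £1,173.55
Total: £3,733.60 + £167.65 + £1,173.55 + £1,173.55 = £6,248.35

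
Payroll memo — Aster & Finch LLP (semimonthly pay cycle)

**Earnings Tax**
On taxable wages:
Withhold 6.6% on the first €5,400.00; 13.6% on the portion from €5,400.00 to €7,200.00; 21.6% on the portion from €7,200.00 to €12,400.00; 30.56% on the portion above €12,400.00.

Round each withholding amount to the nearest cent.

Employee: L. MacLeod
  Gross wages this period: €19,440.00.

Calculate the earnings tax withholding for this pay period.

Earnings Tax: taxable = €19,440.00
  €1,724.40 + 30.56% × (€19,440.00 − €12,400.00) = €1,724.40 + 30.56% × €7,040.00 = €3,875.82

€3,875.82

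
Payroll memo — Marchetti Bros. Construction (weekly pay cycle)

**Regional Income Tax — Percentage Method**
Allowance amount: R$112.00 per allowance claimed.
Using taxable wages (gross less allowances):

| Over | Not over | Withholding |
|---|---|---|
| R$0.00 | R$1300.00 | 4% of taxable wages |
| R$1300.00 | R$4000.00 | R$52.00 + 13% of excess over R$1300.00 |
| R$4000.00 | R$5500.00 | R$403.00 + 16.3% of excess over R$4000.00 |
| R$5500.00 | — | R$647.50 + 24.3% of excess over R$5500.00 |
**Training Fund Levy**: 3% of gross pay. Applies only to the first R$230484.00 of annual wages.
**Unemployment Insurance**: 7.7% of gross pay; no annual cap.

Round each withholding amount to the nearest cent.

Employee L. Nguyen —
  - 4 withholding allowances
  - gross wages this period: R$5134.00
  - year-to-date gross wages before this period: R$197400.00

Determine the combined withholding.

Regional Income Tax: taxable = R$5134.00 − 4×R$112.00 = R$4686.00
  R$403.00 + 16.3% × (R$4686.00 − R$4000.00) = R$403.00 + 16.3% × R$686.00 = R$514.82
Training Fund Levy: 3% × R$5134.00 = R$154.02
Unemployment Insurance: 7.7% × R$5134.00 = R$395.32
Total: R$514.82 + R$154.02 + R$395.32 = R$1064.16

R$1064.16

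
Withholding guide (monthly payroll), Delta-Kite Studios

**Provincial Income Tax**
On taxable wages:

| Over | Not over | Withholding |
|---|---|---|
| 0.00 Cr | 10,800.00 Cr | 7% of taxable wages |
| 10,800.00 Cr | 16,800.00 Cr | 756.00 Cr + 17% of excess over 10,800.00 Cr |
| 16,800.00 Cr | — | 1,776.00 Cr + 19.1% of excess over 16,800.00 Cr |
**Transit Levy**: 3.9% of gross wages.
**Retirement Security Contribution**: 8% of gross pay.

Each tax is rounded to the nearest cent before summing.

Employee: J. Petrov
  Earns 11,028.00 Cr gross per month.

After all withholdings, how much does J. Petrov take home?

Provincial Income Tax: taxable = 11,028.00 Cr
  756.00 Cr + 17% × (11,028.00 Cr − 10,800.00 Cr) = 756.00 Cr + 17% × 228.00 Cr = 794.76 Cr
Transit Levy: 3.9% × 11,028.00 Cr = 430.09 Cr
Retirement Security Contribution: 8% × 11,028.00 Cr = 882.24 Cr
Total withheld: 794.76 Cr + 430.09 Cr + 882.24 Cr = 2,107.09 Cr
Net pay: 11,028.00 Cr − 2,107.09 Cr = 8,920.91 Cr

8,920.91 Cr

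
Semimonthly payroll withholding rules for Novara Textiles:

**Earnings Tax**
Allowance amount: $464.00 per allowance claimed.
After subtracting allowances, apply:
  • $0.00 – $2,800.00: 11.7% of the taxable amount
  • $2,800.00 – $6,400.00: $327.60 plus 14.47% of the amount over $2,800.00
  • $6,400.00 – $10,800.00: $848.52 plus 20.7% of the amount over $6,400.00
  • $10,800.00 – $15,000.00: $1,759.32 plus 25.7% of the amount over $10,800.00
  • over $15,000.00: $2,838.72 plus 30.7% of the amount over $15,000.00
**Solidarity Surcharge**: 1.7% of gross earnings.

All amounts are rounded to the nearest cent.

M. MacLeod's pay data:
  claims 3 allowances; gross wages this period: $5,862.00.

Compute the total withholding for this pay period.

$668.90

Earnings Tax: taxable = $5,862.00 − 3×$464.00 = $4,470.00
  $327.60 + 14.47% × ($4,470.00 − $2,800.00) = $327.60 + 14.47% × $1,670.00 = $569.25
Solidarity Surcharge: 1.7% × $5,862.00 = $99.65
Total: $569.25 + $99.65 = $668.90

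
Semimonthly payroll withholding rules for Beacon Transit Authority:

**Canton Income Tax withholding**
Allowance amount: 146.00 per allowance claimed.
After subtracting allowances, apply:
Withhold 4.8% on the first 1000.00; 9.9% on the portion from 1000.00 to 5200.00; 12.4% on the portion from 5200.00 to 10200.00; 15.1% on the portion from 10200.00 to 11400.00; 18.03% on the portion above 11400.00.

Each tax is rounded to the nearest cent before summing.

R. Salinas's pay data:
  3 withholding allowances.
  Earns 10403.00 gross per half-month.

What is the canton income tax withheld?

1054.66

Canton Income Tax: taxable = 10403.00 − 3×146.00 = 9965.00
  463.80 + 12.4% × (9965.00 − 5200.00) = 463.80 + 12.4% × 4765.00 = 1054.66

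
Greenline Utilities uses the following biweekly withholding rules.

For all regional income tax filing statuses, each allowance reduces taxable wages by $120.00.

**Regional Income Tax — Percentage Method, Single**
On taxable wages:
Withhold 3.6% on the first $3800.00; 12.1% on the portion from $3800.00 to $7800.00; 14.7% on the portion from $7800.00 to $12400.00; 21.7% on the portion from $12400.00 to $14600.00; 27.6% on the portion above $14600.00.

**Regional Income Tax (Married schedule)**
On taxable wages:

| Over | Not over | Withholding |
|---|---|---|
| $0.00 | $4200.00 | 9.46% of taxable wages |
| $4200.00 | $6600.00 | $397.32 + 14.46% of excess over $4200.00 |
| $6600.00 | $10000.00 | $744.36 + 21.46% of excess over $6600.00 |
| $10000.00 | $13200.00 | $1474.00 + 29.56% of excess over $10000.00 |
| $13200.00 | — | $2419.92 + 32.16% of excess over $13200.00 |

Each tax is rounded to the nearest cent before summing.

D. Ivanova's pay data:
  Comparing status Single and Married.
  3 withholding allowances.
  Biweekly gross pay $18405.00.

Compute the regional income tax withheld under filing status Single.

$2725.22

Regional Income Tax (Single): taxable = $18405.00 − 3×$120.00 = $18045.00
  $1774.40 + 27.6% × ($18045.00 − $14600.00) = $1774.40 + 27.6% × $3445.00 = $2725.22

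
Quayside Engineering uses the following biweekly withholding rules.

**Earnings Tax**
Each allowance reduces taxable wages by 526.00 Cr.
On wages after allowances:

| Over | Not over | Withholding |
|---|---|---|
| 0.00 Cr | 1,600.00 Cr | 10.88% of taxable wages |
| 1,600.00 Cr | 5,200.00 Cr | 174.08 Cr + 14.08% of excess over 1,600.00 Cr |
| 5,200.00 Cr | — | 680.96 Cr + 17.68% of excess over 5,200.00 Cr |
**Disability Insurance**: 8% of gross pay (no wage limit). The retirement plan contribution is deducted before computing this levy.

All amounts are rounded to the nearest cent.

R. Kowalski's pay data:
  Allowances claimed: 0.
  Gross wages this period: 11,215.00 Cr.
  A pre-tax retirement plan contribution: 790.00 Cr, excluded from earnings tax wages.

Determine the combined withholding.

2,438.74 Cr

Earnings Tax: taxable = 11,215.00 Cr − 790.00 Cr = 10,425.00 Cr
  680.96 Cr + 17.68% × (10,425.00 Cr − 5,200.00 Cr) = 680.96 Cr + 17.68% × 5,225.00 Cr = 1,604.74 Cr
Disability Insurance: 8% × 10,425.00 Cr = 834.00 Cr
Total: 1,604.74 Cr + 834.00 Cr = 2,438.74 Cr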